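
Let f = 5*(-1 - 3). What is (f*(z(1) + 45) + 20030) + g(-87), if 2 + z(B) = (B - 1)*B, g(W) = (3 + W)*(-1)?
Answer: 19254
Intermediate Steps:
g(W) = -3 - W
z(B) = -2 + B*(-1 + B) (z(B) = -2 + (B - 1)*B = -2 + (-1 + B)*B = -2 + B*(-1 + B))
f = -20 (f = 5*(-4) = -20)
(f*(z(1) + 45) + 20030) + g(-87) = (-20*((-2 + 1² - 1*1) + 45) + 20030) + (-3 - 1*(-87)) = (-20*((-2 + 1 - 1) + 45) + 20030) + (-3 + 87) = (-20*(-2 + 45) + 20030) + 84 = (-20*43 + 20030) + 84 = (-860 + 20030) + 84 = 19170 + 84 = 19254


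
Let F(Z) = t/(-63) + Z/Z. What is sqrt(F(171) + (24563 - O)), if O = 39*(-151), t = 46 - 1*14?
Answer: sqrt(13429549)/21 ≈ 174.51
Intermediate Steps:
t = 32 (t = 46 - 14 = 32)
O = -5889
F(Z) = 31/63 (F(Z) = 32/(-63) + Z/Z = 32*(-1/63) + 1 = -32/63 + 1 = 31/63)
sqrt(F(171) + (24563 - O)) = sqrt(31/63 + (24563 - 1*(-5889))) = sqrt(31/63 + (24563 + 5889)) = sqrt(31/63 + 30452) = sqrt(1918507/63) = sqrt(13429549)/21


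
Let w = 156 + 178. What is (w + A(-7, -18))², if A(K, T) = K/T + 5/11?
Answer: 4395557401/39204 ≈ 1.1212e+5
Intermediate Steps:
w = 334
A(K, T) = 5/11 + K/T (A(K, T) = K/T + 5*(1/11) = K/T + 5/11 = 5/11 + K/T)
(w + A(-7, -18))² = (334 + (5/11 - 7/(-18)))² = (334 + (5/11 - 7*(-1/18)))² = (334 + (5/11 + 7/18))² = (334 + 167/198)² = (66299/198)² = 4395557401/39204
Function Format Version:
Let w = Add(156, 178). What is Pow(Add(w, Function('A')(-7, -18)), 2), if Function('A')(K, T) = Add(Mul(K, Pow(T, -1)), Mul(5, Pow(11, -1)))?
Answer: Rational(4395557401, 39204) ≈ 1.1212e+5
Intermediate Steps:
w = 334
Function('A')(K, T) = Add(Rational(5, 11), Mul(K, Pow(T, -1))) (Function('A')(K, T) = Add(Mul(K, Pow(T, -1)), Mul(5, Rational(1, 11))) = Add(Mul(K, Pow(T, -1)), Rational(5, 11)) = Add(Rational(5, 11), Mul(K, Pow(T, -1))))
Pow(Add(w, Function('A')(-7, -18)), 2) = Pow(Add(334, Add(Rational(5, 11), Mul(-7, Pow(-18, -1)))), 2) = Pow(Add(334, Add(Rational(5, 11), Mul(-7, Rational(-1, 18)))), 2) = Pow(Add(334, Add(Rational(5, 11), Rational(7, 18))), 2) = Pow(Add(334, Rational(167, 198)), 2) = Pow(Rational(66299, 198), 2) = Rational(4395557401, 39204)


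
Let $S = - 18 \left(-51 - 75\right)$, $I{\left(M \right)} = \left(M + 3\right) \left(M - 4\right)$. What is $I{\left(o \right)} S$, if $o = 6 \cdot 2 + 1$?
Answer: $326592$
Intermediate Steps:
$o = 13$ ($o = 12 + 1 = 13$)
$I{\left(M \right)} = \left(-4 + M\right) \left(3 + M\right)$ ($I{\left(M \right)} = \left(3 + M\right) \left(-4 + M\right) = \left(-4 + M\right) \left(3 + M\right)$)
$S = 2268$ ($S = \left(-18\right) \left(-126\right) = 2268$)
$I{\left(o \right)} S = \left(-12 + 13^{2} - 13\right) 2268 = \left(-12 + 169 - 13\right) 2268 = 144 \cdot 2268 = 326592$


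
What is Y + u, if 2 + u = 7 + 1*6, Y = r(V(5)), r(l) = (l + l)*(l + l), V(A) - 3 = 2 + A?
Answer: 411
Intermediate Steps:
V(A) = 5 + A (V(A) = 3 + (2 + A) = 5 + A)
r(l) = 4*l**2 (r(l) = (2*l)*(2*l) = 4*l**2)
Y = 400 (Y = 4*(5 + 5)**2 = 4*10**2 = 4*100 = 400)
u = 11 (u = -2 + (7 + 1*6) = -2 + (7 + 6) = -2 + 13 = 11)
Y + u = 400 + 11 = 411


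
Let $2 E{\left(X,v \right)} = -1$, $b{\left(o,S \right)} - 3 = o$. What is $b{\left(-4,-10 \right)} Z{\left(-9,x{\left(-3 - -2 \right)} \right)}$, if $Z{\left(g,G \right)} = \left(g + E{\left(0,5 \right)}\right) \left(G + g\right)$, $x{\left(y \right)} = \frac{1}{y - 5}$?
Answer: $- \frac{1045}{12} \approx -87.083$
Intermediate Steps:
$b{\left(o,S \right)} = 3 + o$
$E{\left(X,v \right)} = - \frac{1}{2}$ ($E{\left(X,v \right)} = \frac{1}{2} \left(-1\right) = - \frac{1}{2}$)
$x{\left(y \right)} = \frac{1}{-5 + y}$
$Z{\left(g,G \right)} = \left(- \frac{1}{2} + g\right) \left(G + g\right)$ ($Z{\left(g,G \right)} = \left(g - \frac{1}{2}\right) \left(G + g\right) = \left(- \frac{1}{2} + g\right) \left(G + g\right)$)
$b{\left(-4,-10 \right)} Z{\left(-9,x{\left(-3 - -2 \right)} \right)} = \left(3 - 4\right) \left(\left(-9\right)^{2} - \frac{1}{2 \left(-5 - 1\right)} - - \frac{9}{2} + \frac{1}{-5 - 1} \left(-9\right)\right) = - (81 - \frac{1}{2 \left(-5 + \left(-3 + 2\right)\right)} + \frac{9}{2} + \frac{1}{-5 + \left(-3 + 2\right)} \left(-9\right)) = - (81 - \frac{1}{2 \left(-5 - 1\right)} + \frac{9}{2} + \frac{1}{-5 - 1} \left(-9\right)) = - (81 - \frac{1}{2 \left(-6\right)} + \frac{9}{2} + \frac{1}{-6} \left(-9\right)) = - (81 - - \frac{1}{12} + \frac{9}{2} - - \frac{3}{2}) = - (81 + \frac{1}{12} + \frac{9}{2} + \frac{3}{2}) = \left(-1\right) \frac{1045}{12} = - \frac{1045}{12}$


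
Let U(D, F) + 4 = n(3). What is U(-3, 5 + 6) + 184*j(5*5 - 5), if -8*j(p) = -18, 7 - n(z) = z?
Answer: 414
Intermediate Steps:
n(z) = 7 - z
U(D, F) = 0 (U(D, F) = -4 + (7 - 1*3) = -4 + (7 - 3) = -4 + 4 = 0)
j(p) = 9/4 (j(p) = -⅛*(-18) = 9/4)
U(-3, 5 + 6) + 184*j(5*5 - 5) = 0 + 184*(9/4) = 0 + 414 = 414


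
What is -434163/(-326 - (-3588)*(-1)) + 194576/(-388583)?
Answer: 167946790565/1520913862 ≈ 110.42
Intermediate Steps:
-434163/(-326 - (-3588)*(-1)) + 194576/(-388583) = -434163/(-326 - 138*26) + 194576*(-1/388583) = -434163/(-326 - 3588) - 194576/388583 = -434163/(-3914) - 194576/388583 = -434163*(-1/3914) - 194576/388583 = 434163/3914 - 194576/388583 = 167946790565/1520913862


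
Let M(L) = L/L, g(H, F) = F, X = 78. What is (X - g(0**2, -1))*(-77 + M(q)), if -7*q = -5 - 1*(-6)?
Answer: -6004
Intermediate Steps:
q = -1/7 (q = -(-5 - 1*(-6))/7 = -(-5 + 6)/7 = -1/7*1 = -1/7 ≈ -0.14286)
M(L) = 1
(X - g(0**2, -1))*(-77 + M(q)) = (78 - 1*(-1))*(-77 + 1) = (78 + 1)*(-76) = 79*(-76) = -6004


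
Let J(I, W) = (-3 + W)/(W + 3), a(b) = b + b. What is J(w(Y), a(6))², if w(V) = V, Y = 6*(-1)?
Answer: 9/25 ≈ 0.36000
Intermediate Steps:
a(b) = 2*b
Y = -6
J(I, W) = (-3 + W)/(3 + W)
J(w(Y), a(6))² = ((-3 + 2*6)/(3 + 2*6))² = ((-3 + 12)/(3 + 12))² = (9/15)² = ((1/15)*9)² = (⅗)² = 9/25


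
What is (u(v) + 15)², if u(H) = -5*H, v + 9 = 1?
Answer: 3025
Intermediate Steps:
v = -8 (v = -9 + 1 = -8)
(u(v) + 15)² = (-5*(-8) + 15)² = (40 + 15)² = 55² = 3025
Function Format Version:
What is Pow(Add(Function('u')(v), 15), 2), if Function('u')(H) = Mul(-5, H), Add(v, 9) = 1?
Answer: 3025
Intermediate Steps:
v = -8 (v = Add(-9, 1) = -8)
Pow(Add(Function('u')(v), 15), 2) = Pow(Add(Mul(-5, -8), 15), 2) = Pow(Add(40, 15), 2) = Pow(55, 2) = 3025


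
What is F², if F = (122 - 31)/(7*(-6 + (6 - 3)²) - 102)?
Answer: 8281/6561 ≈ 1.2622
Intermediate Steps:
F = -91/81 (F = 91/(7*(-6 + 3²) - 102) = 91/(7*(-6 + 9) - 102) = 91/(7*3 - 102) = 91/(21 - 102) = 91/(-81) = 91*(-1/81) = -91/81 ≈ -1.1235)
F² = (-91/81)² = 8281/6561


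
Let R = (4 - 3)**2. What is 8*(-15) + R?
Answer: -119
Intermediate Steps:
R = 1 (R = 1**2 = 1)
8*(-15) + R = 8*(-15) + 1 = -120 + 1 = -119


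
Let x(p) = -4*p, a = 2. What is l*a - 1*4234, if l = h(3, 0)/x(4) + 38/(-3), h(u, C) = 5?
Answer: -102239/24 ≈ -4260.0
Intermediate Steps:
l = -623/48 (l = 5/((-4*4)) + 38/(-3) = 5/(-16) + 38*(-⅓) = 5*(-1/16) - 38/3 = -5/16 - 38/3 = -623/48 ≈ -12.979)
l*a - 1*4234 = -623/48*2 - 1*4234 = -623/24 - 4234 = -102239/24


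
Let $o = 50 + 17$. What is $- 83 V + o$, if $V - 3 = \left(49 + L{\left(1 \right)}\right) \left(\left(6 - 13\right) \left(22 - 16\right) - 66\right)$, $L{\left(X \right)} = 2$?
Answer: $456982$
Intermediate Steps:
$V = -5505$ ($V = 3 + \left(49 + 2\right) \left(\left(6 - 13\right) \left(22 - 16\right) - 66\right) = 3 + 51 \left(\left(-7\right) 6 - 66\right) = 3 + 51 \left(-42 - 66\right) = 3 + 51 \left(-108\right) = 3 - 5508 = -5505$)
$o = 67$
$- 83 V + o = \left(-83\right) \left(-5505\right) + 67 = 456915 + 67 = 456982$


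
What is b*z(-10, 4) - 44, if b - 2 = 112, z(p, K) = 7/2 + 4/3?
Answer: 507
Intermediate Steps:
z(p, K) = 29/6 (z(p, K) = 7*(1/2) + 4*(1/3) = 7/2 + 4/3 = 29/6)
b = 114 (b = 2 + 112 = 114)
b*z(-10, 4) - 44 = 114*(29/6) - 44 = 551 - 44 = 507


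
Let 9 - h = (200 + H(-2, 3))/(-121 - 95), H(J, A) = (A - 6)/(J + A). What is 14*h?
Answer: 14987/108 ≈ 138.77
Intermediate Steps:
H(J, A) = (-6 + A)/(A + J)
h = 2141/216 (h = 9 - (200 + (-6 + 3)/(3 - 2))/(-121 - 95) = 9 - (200 - 3/1)/(-216) = 9 - (200 + 1*(-3))*(-1)/216 = 9 - (200 - 3)*(-1)/216 = 9 - 197*(-1)/216 = 9 - 1*(-197/216) = 9 + 197/216 = 2141/216 ≈ 9.9120)
14*h = 14*(2141/216) = 14987/108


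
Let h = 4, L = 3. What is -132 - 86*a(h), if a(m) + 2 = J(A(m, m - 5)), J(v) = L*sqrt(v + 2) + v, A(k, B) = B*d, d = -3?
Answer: -218 - 258*sqrt(5) ≈ -794.91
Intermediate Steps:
A(k, B) = -3*B (A(k, B) = B*(-3) = -3*B)
J(v) = v + 3*sqrt(2 + v) (J(v) = 3*sqrt(v + 2) + v = 3*sqrt(2 + v) + v = v + 3*sqrt(2 + v))
a(m) = 13 - 3*m + 3*sqrt(17 - 3*m) (a(m) = -2 + (-3*(m - 5) + 3*sqrt(2 - 3*(m - 5))) = -2 + (-3*(-5 + m) + 3*sqrt(2 - 3*(-5 + m))) = -2 + ((15 - 3*m) + 3*sqrt(2 + (15 - 3*m))) = -2 + ((15 - 3*m) + 3*sqrt(17 - 3*m)) = -2 + (15 - 3*m + 3*sqrt(17 - 3*m)) = 13 - 3*m + 3*sqrt(17 - 3*m))
-132 - 86*a(h) = -132 - 86*(13 - 3*4 + 3*sqrt(17 - 3*4)) = -132 - 86*(13 - 12 + 3*sqrt(17 - 12)) = -132 - 86*(13 - 12 + 3*sqrt(5)) = -132 - 86*(1 + 3*sqrt(5)) = -132 + (-86 - 258*sqrt(5)) = -218 - 258*sqrt(5)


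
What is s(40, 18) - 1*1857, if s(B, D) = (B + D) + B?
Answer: -1759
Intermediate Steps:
s(B, D) = D + 2*B
s(40, 18) - 1*1857 = (18 + 2*40) - 1*1857 = (18 + 80) - 1857 = 98 - 1857 = -1759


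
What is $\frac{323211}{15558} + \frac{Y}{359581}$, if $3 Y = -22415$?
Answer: $\frac{116104290401}{5594361198} \approx 20.754$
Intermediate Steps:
$Y = - \frac{22415}{3}$ ($Y = \frac{1}{3} \left(-22415\right) = - \frac{22415}{3} \approx -7471.7$)
$\frac{323211}{15558} + \frac{Y}{359581} = \frac{323211}{15558} - \frac{22415}{3 \cdot 359581} = 323211 \cdot \frac{1}{15558} - \frac{22415}{1078743} = \frac{107737}{5186} - \frac{22415}{1078743} = \frac{116104290401}{5594361198}$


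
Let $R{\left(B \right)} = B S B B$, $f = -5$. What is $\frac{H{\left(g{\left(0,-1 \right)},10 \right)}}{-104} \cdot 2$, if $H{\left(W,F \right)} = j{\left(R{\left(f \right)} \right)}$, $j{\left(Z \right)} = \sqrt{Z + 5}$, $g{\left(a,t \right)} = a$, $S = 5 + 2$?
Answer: $- \frac{i \sqrt{870}}{52} \approx - 0.56723 i$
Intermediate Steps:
$S = 7$
$R{\left(B \right)} = 7 B^{3}$ ($R{\left(B \right)} = B 7 B B = 7 B B^{2} = 7 B^{3}$)
$j{\left(Z \right)} = \sqrt{5 + Z}$
$H{\left(W,F \right)} = i \sqrt{870}$ ($H{\left(W,F \right)} = \sqrt{5 + 7 \left(-5\right)^{3}} = \sqrt{5 + 7 \left(-125\right)} = \sqrt{5 - 875} = \sqrt{-870} = i \sqrt{870}$)
$\frac{H{\left(g{\left(0,-1 \right)},10 \right)}}{-104} \cdot 2 = \frac{i \sqrt{870}}{-104} \cdot 2 = i \sqrt{870} \left(- \frac{1}{104}\right) 2 = - \frac{i \sqrt{870}}{104} \cdot 2 = - \frac{i \sqrt{870}}{52}$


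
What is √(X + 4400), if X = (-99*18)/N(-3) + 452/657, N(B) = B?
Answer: √239550230/219 ≈ 70.673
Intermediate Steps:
X = 390710/657 (X = -99*18/(-3) + 452/657 = -1782*(-⅓) + 452*(1/657) = 594 + 452/657 = 390710/657 ≈ 594.69)
√(X + 4400) = √(390710/657 + 4400) = √(3281510/657) = √239550230/219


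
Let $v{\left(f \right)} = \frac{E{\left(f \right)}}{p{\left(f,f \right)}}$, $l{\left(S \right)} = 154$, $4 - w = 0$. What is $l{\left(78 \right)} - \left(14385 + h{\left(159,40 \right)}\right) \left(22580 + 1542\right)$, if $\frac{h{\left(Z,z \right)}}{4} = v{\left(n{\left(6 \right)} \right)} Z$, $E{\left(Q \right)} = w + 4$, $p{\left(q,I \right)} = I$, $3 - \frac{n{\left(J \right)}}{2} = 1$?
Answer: $-377678000$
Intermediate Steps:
$w = 4$ ($w = 4 - 0 = 4 + 0 = 4$)
$n{\left(J \right)} = 4$ ($n{\left(J \right)} = 6 - 2 = 4$)
$E{\left(Q \right)} = 8$ ($E{\left(Q \right)} = 4 + 4 = 8$)
$v{\left(f \right)} = \frac{8}{f}$
$h{\left(Z,z \right)} = 8 Z$ ($h{\left(Z,z \right)} = 4 \cdot \frac{8}{4} Z = 4 \cdot 8 \cdot \frac{1}{4} Z = 4 \cdot 2 Z = 8 Z$)
$l{\left(78 \right)} - \left(14385 + h{\left(159,40 \right)}\right) \left(22580 + 1542\right) = 154 - \left(14385 + 8 \cdot 159\right) \left(22580 + 1542\right) = 154 - \left(14385 + 1272\right) 24122 = 154 - 15657 \cdot 24122 = 154 - 377678154 = -377678000$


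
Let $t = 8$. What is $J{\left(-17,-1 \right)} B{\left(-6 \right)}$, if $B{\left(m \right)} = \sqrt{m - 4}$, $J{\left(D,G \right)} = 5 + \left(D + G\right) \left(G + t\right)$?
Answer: $- 121 i \sqrt{10} \approx - 382.64 i$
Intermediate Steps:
$J{\left(D,G \right)} = 5 + \left(8 + G\right) \left(D + G\right)$ ($J{\left(D,G \right)} = 5 + \left(D + G\right) \left(G + 8\right) = 5 + \left(D + G\right) \left(8 + G\right) = 5 + \left(8 + G\right) \left(D + G\right)$)
$B{\left(m \right)} = \sqrt{-4 + m}$
$J{\left(-17,-1 \right)} B{\left(-6 \right)} = \left(5 + \left(-1\right)^{2} + 8 \left(-17\right) + 8 \left(-1\right) - -17\right) \sqrt{-4 - 6} = \left(5 + 1 - 136 - 8 + 17\right) \sqrt{-10} = - 121 i \sqrt{10}$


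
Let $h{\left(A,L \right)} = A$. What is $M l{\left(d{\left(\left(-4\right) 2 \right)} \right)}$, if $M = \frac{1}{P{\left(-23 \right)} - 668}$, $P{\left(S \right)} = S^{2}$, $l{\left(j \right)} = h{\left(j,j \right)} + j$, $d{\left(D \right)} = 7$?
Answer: $- \frac{14}{139} \approx -0.10072$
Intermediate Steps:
$l{\left(j \right)} = 2 j$ ($l{\left(j \right)} = j + j = 2 j$)
$M = - \frac{1}{139}$ ($M = \frac{1}{\left(-23\right)^{2} - 668} = \frac{1}{529 - 668} = \frac{1}{-139} = - \frac{1}{139} \approx -0.0071942$)
$M l{\left(d{\left(\left(-4\right) 2 \right)} \right)} = - \frac{2 \cdot 7}{139} = \left(- \frac{1}{139}\right) 14 = - \frac{14}{139}$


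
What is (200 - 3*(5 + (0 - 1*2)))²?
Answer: 36481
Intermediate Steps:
(200 - 3*(5 + (0 - 1*2)))² = (200 - 3*(5 + (0 - 2)))² = (200 - 3*(5 - 2))² = (200 - 3*3)² = (200 - 9)² = 191² = 36481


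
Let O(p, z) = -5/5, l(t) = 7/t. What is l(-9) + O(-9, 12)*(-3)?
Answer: 20/9 ≈ 2.2222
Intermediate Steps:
O(p, z) = -1 (O(p, z) = -5*⅕ = -1)
l(-9) + O(-9, 12)*(-3) = 7/(-9) - 1*(-3) = 7*(-⅑) + 3 = -7/9 + 3 = 20/9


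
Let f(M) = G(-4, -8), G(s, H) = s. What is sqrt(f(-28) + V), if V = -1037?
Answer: I*sqrt(1041) ≈ 32.265*I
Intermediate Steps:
f(M) = -4
sqrt(f(-28) + V) = sqrt(-4 - 1037) = sqrt(-1041) = I*sqrt(1041)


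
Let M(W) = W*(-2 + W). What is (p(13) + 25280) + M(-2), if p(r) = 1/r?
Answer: 328745/13 ≈ 25288.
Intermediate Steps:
(p(13) + 25280) + M(-2) = (1/13 + 25280) - 2*(-2 - 2) = (1/13 + 25280) - 2*(-4) = 328641/13 + 8 = 328745/13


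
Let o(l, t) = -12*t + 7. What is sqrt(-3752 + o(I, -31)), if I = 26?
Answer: I*sqrt(3373) ≈ 58.078*I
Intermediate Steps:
o(l, t) = 7 - 12*t
sqrt(-3752 + o(I, -31)) = sqrt(-3752 + (7 - 12*(-31))) = sqrt(-3752 + (7 + 372)) = sqrt(-3752 + 379) = sqrt(-3373) = I*sqrt(3373)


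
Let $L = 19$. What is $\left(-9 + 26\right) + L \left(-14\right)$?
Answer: $-249$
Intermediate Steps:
$\left(-9 + 26\right) + L \left(-14\right) = \left(-9 + 26\right) + 19 \left(-14\right) = 17 - 266 = -249$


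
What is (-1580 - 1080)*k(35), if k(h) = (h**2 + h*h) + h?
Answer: -6610100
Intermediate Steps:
k(h) = h + 2*h**2 (k(h) = (h**2 + h**2) + h = 2*h**2 + h = h + 2*h**2)
(-1580 - 1080)*k(35) = (-1580 - 1080)*(35*(1 + 2*35)) = -93100*(1 + 70) = -93100*71 = -2660*2485 = -6610100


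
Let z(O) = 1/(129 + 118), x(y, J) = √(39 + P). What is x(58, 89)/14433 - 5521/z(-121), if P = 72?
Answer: -1363687 + √111/14433 ≈ -1.3637e+6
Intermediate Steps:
x(y, J) = √111 (x(y, J) = √(39 + 72) = √111)
z(O) = 1/247
x(58, 89)/14433 - 5521/z(-121) = √111/14433 - 5521/1/247 = √111*(1/14433) - 5521*247 = √111/14433 - 1363687 = -1363687 + √111/14433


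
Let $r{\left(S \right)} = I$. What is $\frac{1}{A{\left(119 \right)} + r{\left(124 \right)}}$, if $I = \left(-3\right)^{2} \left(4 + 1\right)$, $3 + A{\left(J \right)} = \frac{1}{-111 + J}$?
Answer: $\frac{8}{337} \approx 0.023739$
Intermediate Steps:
$A{\left(J \right)} = -3 + \frac{1}{-111 + J}$
$I = 45$ ($I = 9 \cdot 5 = 45$)
$r{\left(S \right)} = 45$
$\frac{1}{A{\left(119 \right)} + r{\left(124 \right)}} = \frac{1}{\frac{334 - 357}{-111 + 119} + 45} = \frac{1}{\frac{334 - 357}{8} + 45} = \frac{1}{\frac{1}{8} \left(-23\right) + 45} = \frac{1}{- \frac{23}{8} + 45} = \frac{1}{\frac{337}{8}} = \frac{8}{337}$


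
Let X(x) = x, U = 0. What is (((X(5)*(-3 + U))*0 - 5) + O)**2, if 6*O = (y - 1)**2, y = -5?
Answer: 1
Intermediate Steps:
O = 6 (O = (-5 - 1)**2/6 = (1/6)*(-6)**2 = (1/6)*36 = 6)
(((X(5)*(-3 + U))*0 - 5) + O)**2 = (((5*(-3 + 0))*0 - 5) + 6)**2 = (((5*(-3))*0 - 5) + 6)**2 = ((-15*0 - 5) + 6)**2 = ((0 - 5) + 6)**2 = (-5 + 6)**2 = 1**2 = 1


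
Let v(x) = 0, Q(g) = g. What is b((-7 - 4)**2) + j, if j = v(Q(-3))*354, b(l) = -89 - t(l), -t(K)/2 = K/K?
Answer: -87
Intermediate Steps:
t(K) = -2 (t(K) = -2*K/K = -2*1 = -2)
b(l) = -87 (b(l) = -89 - 1*(-2) = -89 + 2 = -87)
j = 0 (j = 0*354 = 0)
b((-7 - 4)**2) + j = -87 + 0 = -87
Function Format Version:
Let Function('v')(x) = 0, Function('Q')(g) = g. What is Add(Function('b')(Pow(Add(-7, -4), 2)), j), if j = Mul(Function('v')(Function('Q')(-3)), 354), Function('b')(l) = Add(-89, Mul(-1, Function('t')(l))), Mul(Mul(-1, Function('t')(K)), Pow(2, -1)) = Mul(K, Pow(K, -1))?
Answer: -87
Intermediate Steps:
Function('t')(K) = -2 (Function('t')(K) = Mul(-2, Mul(K, Pow(K, -1))) = Mul(-2, 1) = -2)
Function('b')(l) = -87 (Function('b')(l) = Add(-89, Mul(-1, -2)) = Add(-89, 2) = -87)
j = 0 (j = Mul(0, 354) = 0)
Add(Function('b')(Pow(Add(-7, -4), 2)), j) = Add(-87, 0) = -87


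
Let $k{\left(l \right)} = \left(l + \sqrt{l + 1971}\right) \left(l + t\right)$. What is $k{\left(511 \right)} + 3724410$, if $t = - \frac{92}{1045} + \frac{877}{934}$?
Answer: $\frac{3890422226337}{976030} + \frac{499581867 \sqrt{2482}}{976030} \approx 4.0115 \cdot 10^{6}$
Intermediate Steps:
$t = \frac{830537}{976030}$ ($t = \left(-92\right) \frac{1}{1045} + 877 \cdot \frac{1}{934} = - \frac{92}{1045} + \frac{877}{934} = \frac{830537}{976030} \approx 0.85093$)
$k{\left(l \right)} = \left(\frac{830537}{976030} + l\right) \left(l + \sqrt{1971 + l}\right)$ ($k{\left(l \right)} = \left(l + \sqrt{l + 1971}\right) \left(l + \frac{830537}{976030}\right) = \left(l + \sqrt{1971 + l}\right) \left(\frac{830537}{976030} + l\right) = \left(\frac{830537}{976030} + l\right) \left(l + \sqrt{1971 + l}\right)$)
$k{\left(511 \right)} + 3724410 = \left(511^{2} + \frac{830537}{976030} \cdot 511 + \frac{830537 \sqrt{1971 + 511}}{976030} + 511 \sqrt{1971 + 511}\right) + 3724410 = \left(261121 + \frac{424404407}{976030} + \frac{830537 \sqrt{2482}}{976030} + 511 \sqrt{2482}\right) + 3724410 = \left(\frac{255286334037}{976030} + \frac{499581867 \sqrt{2482}}{976030}\right) + 3724410 = \frac{3890422226337}{976030} + \frac{499581867 \sqrt{2482}}{976030}$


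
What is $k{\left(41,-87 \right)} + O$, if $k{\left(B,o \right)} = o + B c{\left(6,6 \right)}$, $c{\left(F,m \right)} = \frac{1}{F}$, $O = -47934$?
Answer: $- \frac{288085}{6} \approx -48014.0$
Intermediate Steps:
$k{\left(B,o \right)} = o + \frac{B}{6}$
$k{\left(41,-87 \right)} + O = \left(-87 + \frac{1}{6} \cdot 41\right) - 47934 = \left(-87 + \frac{41}{6}\right) - 47934 = - \frac{481}{6} - 47934 = - \frac{288085}{6}$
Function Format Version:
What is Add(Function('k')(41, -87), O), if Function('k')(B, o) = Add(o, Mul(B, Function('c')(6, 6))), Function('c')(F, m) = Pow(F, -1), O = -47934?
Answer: Rational(-288085, 6) ≈ -48014.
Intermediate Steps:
Function('k')(B, o) = Add(o, Mul(Rational(1, 6), B)) (Function('k')(B, o) = Add(o, Mul(B, Pow(6, -1))) = Add(o, Mul(B, Rational(1, 6))) = Add(o, Mul(Rational(1, 6), B)))
Add(Function('k')(41, -87), O) = Add(Add(-87, Mul(Rational(1, 6), 41)), -47934) = Add(Add(-87, Rational(41, 6)), -47934) = Add(Rational(-481, 6), -47934) = Rational(-288085, 6)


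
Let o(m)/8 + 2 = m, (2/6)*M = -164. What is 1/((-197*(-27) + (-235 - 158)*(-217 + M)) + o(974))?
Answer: 1/291732 ≈ 3.4278e-6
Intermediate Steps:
M = -492 (M = 3*(-164) = -492)
o(m) = -16 + 8*m
1/((-197*(-27) + (-235 - 158)*(-217 + M)) + o(974)) = 1/((-197*(-27) + (-235 - 158)*(-217 - 492)) + (-16 + 8*974)) = 1/((5319 - 393*(-709)) + (-16 + 7792)) = 1/((5319 + 278637) + 7776) = 1/(283956 + 7776) = 1/291732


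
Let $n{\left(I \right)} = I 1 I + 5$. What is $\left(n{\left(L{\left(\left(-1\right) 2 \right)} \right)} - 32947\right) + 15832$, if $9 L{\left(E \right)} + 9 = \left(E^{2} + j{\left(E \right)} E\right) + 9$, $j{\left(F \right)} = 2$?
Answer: $-17110$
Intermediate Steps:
$L{\left(E \right)} = \frac{E^{2}}{9} + \frac{2 E}{9}$ ($L{\left(E \right)} = -1 + \frac{\left(E^{2} + 2 E\right) + 9}{9} = -1 + \frac{9 + E^{2} + 2 E}{9} = -1 + \left(1 + \frac{E^{2}}{9} + \frac{2 E}{9}\right) = \frac{E^{2}}{9} + \frac{2 E}{9}$)
$n{\left(I \right)} = 5 + I^{2}$ ($n{\left(I \right)} = I I + 5 = I^{2} + 5 = 5 + I^{2}$)
$\left(n{\left(L{\left(\left(-1\right) 2 \right)} \right)} - 32947\right) + 15832 = \left(\left(5 + \left(\frac{\left(-1\right) 2 \left(2 - 2\right)}{9}\right)^{2}\right) - 32947\right) + 15832 = \left(\left(5 + \left(\frac{1}{9} \left(-2\right) \left(2 - 2\right)\right)^{2}\right) - 32947\right) + 15832 = \left(\left(5 + \left(\frac{1}{9} \left(-2\right) 0\right)^{2}\right) - 32947\right) + 15832 = \left(\left(5 + 0^{2}\right) - 32947\right) + 15832 = \left(\left(5 + 0\right) - 32947\right) + 15832 = \left(5 - 32947\right) + 15832 = -32942 + 15832 = -17110$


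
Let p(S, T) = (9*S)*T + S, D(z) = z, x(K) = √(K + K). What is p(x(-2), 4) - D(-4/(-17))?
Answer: -4/17 + 74*I ≈ -0.23529 + 74.0*I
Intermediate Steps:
x(K) = √2*√K (x(K) = √(2*K) = √2*√K)
p(S, T) = S + 9*S*T (p(S, T) = 9*S*T + S = S + 9*S*T)
p(x(-2), 4) - D(-4/(-17)) = (√2*√(-2))*(1 + 9*4) - (-4)/(-17) = (√2*(I*√2))*(1 + 36) - (-4)*(-1)/17 = (2*I)*37 - 1*4/17 = 74*I - 4/17 = -4/17 + 74*I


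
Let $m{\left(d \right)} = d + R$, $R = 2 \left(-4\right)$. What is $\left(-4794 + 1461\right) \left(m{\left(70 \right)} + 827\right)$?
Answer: $-2963037$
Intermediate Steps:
$R = -8$
$m{\left(d \right)} = -8 + d$ ($m{\left(d \right)} = d - 8 = -8 + d$)
$\left(-4794 + 1461\right) \left(m{\left(70 \right)} + 827\right) = \left(-4794 + 1461\right) \left(\left(-8 + 70\right) + 827\right) = - 3333 \left(62 + 827\right) = \left(-3333\right) 889 = -2963037$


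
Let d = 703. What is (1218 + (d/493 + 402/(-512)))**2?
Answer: 23655122569323961/15928459264 ≈ 1.4851e+6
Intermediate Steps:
(1218 + (d/493 + 402/(-512)))**2 = (1218 + (703/493 + 402/(-512)))**2 = (1218 + (703*(1/493) + 402*(-1/512)))**2 = (1218 + (703/493 - 201/256))**2 = (1218 + 80875/126208)**2 = (153802219/126208)**2 = 23655122569323961/15928459264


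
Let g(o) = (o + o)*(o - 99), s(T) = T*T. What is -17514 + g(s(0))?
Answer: -17514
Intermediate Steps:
s(T) = T²
g(o) = 2*o*(-99 + o) (g(o) = (2*o)*(-99 + o) = 2*o*(-99 + o))
-17514 + g(s(0)) = -17514 + 2*0²*(-99 + 0²) = -17514 + 2*0*(-99 + 0) = -17514 + 2*0*(-99) = -17514 + 0 = -17514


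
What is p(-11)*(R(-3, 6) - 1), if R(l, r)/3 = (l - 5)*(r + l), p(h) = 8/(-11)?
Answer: 584/11 ≈ 53.091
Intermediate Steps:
p(h) = -8/11 (p(h) = 8*(-1/11) = -8/11)
R(l, r) = 3*(-5 + l)*(l + r) (R(l, r) = 3*((l - 5)*(r + l)) = 3*((-5 + l)*(l + r)) = 3*(-5 + l)*(l + r))
p(-11)*(R(-3, 6) - 1) = -8*((-15*(-3) - 15*6 + 3*(-3)² + 3*(-3)*6) - 1)/11 = -8*((45 - 90 + 3*9 - 54) - 1)/11 = -8*((45 - 90 + 27 - 54) - 1)/11 = -8*(-72 - 1)/11 = -8/11*(-73) = 584/11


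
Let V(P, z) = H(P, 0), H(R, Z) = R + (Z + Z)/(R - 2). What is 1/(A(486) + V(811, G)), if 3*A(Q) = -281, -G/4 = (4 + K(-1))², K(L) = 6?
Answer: 3/2152 ≈ 0.0013941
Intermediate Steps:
G = -400 (G = -4*(4 + 6)² = -4*10² = -4*100 = -400)
A(Q) = -281/3 (A(Q) = (⅓)*(-281) = -281/3)
H(R, Z) = R + 2*Z/(-2 + R) (H(R, Z) = R + (2*Z)/(-2 + R) = R + 2*Z/(-2 + R))
V(P, z) = (P² - 2*P)/(-2 + P) (V(P, z) = (P² - 2*P + 2*0)/(-2 + P) = (P² - 2*P + 0)/(-2 + P) = (P² - 2*P)/(-2 + P))
1/(A(486) + V(811, G)) = 1/(-281/3 + 811) = 1/(2152/3) = 3/2152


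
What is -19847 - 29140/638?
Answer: -6345763/319 ≈ -19893.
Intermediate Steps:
-19847 - 29140/638 = -19847 - 29140*1/638 = -19847 - 14570/319 = -6345763/319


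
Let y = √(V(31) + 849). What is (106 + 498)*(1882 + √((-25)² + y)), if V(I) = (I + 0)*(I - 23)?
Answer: 1136728 + 604*√(625 + √1097) ≈ 1.1522e+6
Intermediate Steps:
V(I) = I*(-23 + I)
y = √1097 (y = √(31*(-23 + 31) + 849) = √(31*8 + 849) = √(248 + 849) = √1097 ≈ 33.121)
(106 + 498)*(1882 + √((-25)² + y)) = (106 + 498)*(1882 + √((-25)² + √1097)) = 604*(1882 + √(625 + √1097)) = 1136728 + 604*√(625 + √1097)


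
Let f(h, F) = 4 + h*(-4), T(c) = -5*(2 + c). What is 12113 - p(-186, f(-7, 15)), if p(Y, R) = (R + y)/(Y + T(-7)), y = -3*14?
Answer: 1950183/161 ≈ 12113.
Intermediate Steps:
T(c) = -10 - 5*c
y = -42
f(h, F) = 4 - 4*h
p(Y, R) = (-42 + R)/(25 + Y) (p(Y, R) = (R - 42)/(Y + (-10 - 5*(-7))) = (-42 + R)/(Y + (-10 + 35)) = (-42 + R)/(Y + 25) = (-42 + R)/(25 + Y))
12113 - p(-186, f(-7, 15)) = 12113 - (-42 + (4 - 4*(-7)))/(25 - 186) = 12113 - (-42 + (4 + 28))/(-161) = 12113 - (-1)*(-42 + 32)/161 = 12113 - (-1)*(-10)/161 = 12113 - 1*10/161 = 12113 - 10/161 = 1950183/161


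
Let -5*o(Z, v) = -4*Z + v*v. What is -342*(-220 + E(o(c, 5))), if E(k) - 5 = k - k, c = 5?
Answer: 73530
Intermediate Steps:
o(Z, v) = -v²/5 + 4*Z/5 (o(Z, v) = -(-4*Z + v*v)/5 = -(-4*Z + v²)/5 = -(v² - 4*Z)/5 = -v²/5 + 4*Z/5)
E(k) = 5 (E(k) = 5 + (k - k) = 5 + 0 = 5)
-342*(-220 + E(o(c, 5))) = -342*(-220 + 5) = -342*(-215) = 73530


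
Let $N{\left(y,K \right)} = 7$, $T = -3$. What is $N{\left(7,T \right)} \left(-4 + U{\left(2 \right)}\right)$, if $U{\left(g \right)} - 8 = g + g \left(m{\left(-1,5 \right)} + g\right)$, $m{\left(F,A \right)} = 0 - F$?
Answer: $84$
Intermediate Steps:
$m{\left(F,A \right)} = - F$
$U{\left(g \right)} = 8 + g + g \left(1 + g\right)$ ($U{\left(g \right)} = 8 + \left(g + g \left(\left(-1\right) \left(-1\right) + g\right)\right) = 8 + \left(g + g \left(1 + g\right)\right) = 8 + g + g \left(1 + g\right)$)
$N{\left(7,T \right)} \left(-4 + U{\left(2 \right)}\right) = 7 \left(-4 + \left(8 + 2^{2} + 2 \cdot 2\right)\right) = 7 \left(-4 + \left(8 + 4 + 4\right)\right) = 7 \left(-4 + 16\right) = 7 \cdot 12 = 84$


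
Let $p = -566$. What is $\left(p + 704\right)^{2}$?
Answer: $19044$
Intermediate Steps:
$\left(p + 704\right)^{2} = \left(-566 + 704\right)^{2} = 138^{2} = 19044$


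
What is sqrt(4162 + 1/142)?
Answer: 17*sqrt(290390)/142 ≈ 64.514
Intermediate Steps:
sqrt(4162 + 1/142) = sqrt(591005/142) = 17*sqrt(290390)/142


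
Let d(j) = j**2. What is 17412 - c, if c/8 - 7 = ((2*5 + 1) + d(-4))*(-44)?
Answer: 26860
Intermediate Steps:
c = -9448 (c = 56 + 8*(((2*5 + 1) + (-4)**2)*(-44)) = 56 + 8*(((10 + 1) + 16)*(-44)) = 56 + 8*((11 + 16)*(-44)) = 56 + 8*(27*(-44)) = 56 + 8*(-1188) = 56 - 9504 = -9448)
17412 - c = 17412 - 1*(-9448) = 17412 + 9448 = 26860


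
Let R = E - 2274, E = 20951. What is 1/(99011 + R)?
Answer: 1/117688 ≈ 8.4970e-6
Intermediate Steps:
R = 18677 (R = 20951 - 2274 = 18677)
1/(99011 + R) = 1/(99011 + 18677) = 1/117688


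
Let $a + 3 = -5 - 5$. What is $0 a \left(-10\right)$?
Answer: $0$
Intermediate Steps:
$a = -13$ ($a = -3 - 10 = -13$)
$0 a \left(-10\right) = 0 \left(-13\right) \left(-10\right) = 0 \left(-10\right) = 0$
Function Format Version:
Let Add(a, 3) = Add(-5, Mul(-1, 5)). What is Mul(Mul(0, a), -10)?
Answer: 0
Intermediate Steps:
a = -13 (a = Add(-3, Add(-5, Mul(-1, 5))) = Add(-3, Add(-5, -5)) = Add(-3, -10) = -13)
Mul(Mul(0, a), -10) = Mul(Mul(0, -13), -10) = Mul(0, -10) = 0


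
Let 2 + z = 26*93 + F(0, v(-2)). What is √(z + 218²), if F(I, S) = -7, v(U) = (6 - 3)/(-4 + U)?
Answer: √49933 ≈ 223.46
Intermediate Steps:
v(U) = 3/(-4 + U)
z = 2409 (z = -2 + (26*93 - 7) = -2 + (2418 - 7) = -2 + 2411 = 2409)
√(z + 218²) = √(2409 + 218²) = √(2409 + 47524) = √49933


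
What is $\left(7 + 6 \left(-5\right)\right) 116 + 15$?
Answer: $-2653$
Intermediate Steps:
$\left(7 + 6 \left(-5\right)\right) 116 + 15 = \left(7 - 30\right) 116 + 15 = \left(-23\right) 116 + 15 = -2668 + 15 = -2653$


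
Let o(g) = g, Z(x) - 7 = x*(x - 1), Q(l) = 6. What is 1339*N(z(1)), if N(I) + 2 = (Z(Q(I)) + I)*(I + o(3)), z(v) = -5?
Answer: -88374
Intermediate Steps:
Z(x) = 7 + x*(-1 + x) (Z(x) = 7 + x*(x - 1) = 7 + x*(-1 + x))
N(I) = -2 + (3 + I)*(37 + I) (N(I) = -2 + ((7 + 6² - 1*6) + I)*(I + 3) = -2 + ((7 + 36 - 6) + I)*(3 + I) = -2 + (37 + I)*(3 + I) = -2 + (3 + I)*(37 + I))
1339*N(z(1)) = 1339*(109 + (-5)² + 40*(-5)) = 1339*(109 + 25 - 200) = 1339*(-66) = -88374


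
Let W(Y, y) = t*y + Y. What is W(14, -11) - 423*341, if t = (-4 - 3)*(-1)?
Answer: -144306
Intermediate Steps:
t = 7 (t = -7*(-1) = 7)
W(Y, y) = Y + 7*y (W(Y, y) = 7*y + Y = Y + 7*y)
W(14, -11) - 423*341 = (14 + 7*(-11)) - 423*341 = (14 - 77) - 144243 = -63 - 144243 = -144306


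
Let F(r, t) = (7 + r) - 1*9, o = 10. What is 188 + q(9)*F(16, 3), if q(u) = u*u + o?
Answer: 1462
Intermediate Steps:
q(u) = 10 + u² (q(u) = u*u + 10 = u² + 10 = 10 + u²)
F(r, t) = -2 + r (F(r, t) = (7 + r) - 9 = -2 + r)
188 + q(9)*F(16, 3) = 188 + (10 + 9²)*(-2 + 16) = 188 + (10 + 81)*14 = 188 + 91*14 = 188 + 1274 = 1462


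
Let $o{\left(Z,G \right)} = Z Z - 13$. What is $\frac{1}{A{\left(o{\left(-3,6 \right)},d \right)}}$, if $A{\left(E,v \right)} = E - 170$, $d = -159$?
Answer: $- \frac{1}{174} \approx -0.0057471$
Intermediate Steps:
$o{\left(Z,G \right)} = -13 + Z^{2}$ ($o{\left(Z,G \right)} = Z^{2} - 13 = -13 + Z^{2}$)
$A{\left(E,v \right)} = -170 + E$
$\frac{1}{A{\left(o{\left(-3,6 \right)},d \right)}} = \frac{1}{-170 - \left(13 - \left(-3\right)^{2}\right)} = \frac{1}{-170 + \left(-13 + 9\right)} = \frac{1}{-170 - 4} = \frac{1}{-174} = - \frac{1}{174}$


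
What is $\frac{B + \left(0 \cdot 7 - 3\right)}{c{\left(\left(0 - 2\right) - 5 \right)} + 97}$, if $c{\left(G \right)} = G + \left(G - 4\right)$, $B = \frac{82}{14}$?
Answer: $\frac{20}{553} \approx 0.036166$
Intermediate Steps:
$B = \frac{41}{7}$ ($B = 82 \cdot \frac{1}{14} = \frac{41}{7} \approx 5.8571$)
$c{\left(G \right)} = -4 + 2 G$ ($c{\left(G \right)} = G + \left(G - 4\right) = G + \left(-4 + G\right) = -4 + 2 G$)
$\frac{B + \left(0 \cdot 7 - 3\right)}{c{\left(\left(0 - 2\right) - 5 \right)} + 97} = \frac{\frac{41}{7} + \left(0 \cdot 7 - 3\right)}{\left(-4 + 2 \left(\left(0 - 2\right) - 5\right)\right) + 97} = \frac{\frac{41}{7} + \left(0 - 3\right)}{\left(-4 + 2 \left(-2 - 5\right)\right) + 97} = \frac{\frac{41}{7} - 3}{\left(-4 + 2 \left(-7\right)\right) + 97} = \frac{20}{7 \left(\left(-4 - 14\right) + 97\right)} = \frac{20}{7 \left(-18 + 97\right)} = \frac{20}{7 \cdot 79} = \frac{20}{7} \cdot \frac{1}{79} = \frac{20}{553}$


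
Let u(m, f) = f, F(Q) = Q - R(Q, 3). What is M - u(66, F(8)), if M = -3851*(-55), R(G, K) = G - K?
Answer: 211802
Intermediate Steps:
F(Q) = 3 (F(Q) = Q - (Q - 1*3) = Q - (Q - 3) = Q - (-3 + Q) = Q + (3 - Q) = 3)
M = 211805
M - u(66, F(8)) = 211805 - 1*3 = 211805 - 3 = 211802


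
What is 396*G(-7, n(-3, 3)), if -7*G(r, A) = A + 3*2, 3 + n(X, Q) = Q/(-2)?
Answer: -594/7 ≈ -84.857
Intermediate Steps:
n(X, Q) = -3 - Q/2 (n(X, Q) = -3 + Q/(-2) = -3 + Q*(-½) = -3 - Q/2)
G(r, A) = -6/7 - A/7 (G(r, A) = -(A + 3*2)/7 = -(A + 6)/7 = -(6 + A)/7 = -6/7 - A/7)
396*G(-7, n(-3, 3)) = 396*(-6/7 - (-3 - ½*3)/7) = 396*(-6/7 - (-3 - 3/2)/7) = 396*(-6/7 - ⅐*(-9/2)) = 396*(-6/7 + 9/14) = 396*(-3/14) = -594/7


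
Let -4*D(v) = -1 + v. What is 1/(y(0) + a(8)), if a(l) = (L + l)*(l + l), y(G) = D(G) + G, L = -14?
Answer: -4/383 ≈ -0.010444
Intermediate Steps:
D(v) = ¼ - v/4 (D(v) = -(-1 + v)/4 = ¼ - v/4)
y(G) = ¼ + 3*G/4 (y(G) = (¼ - G/4) + G = ¼ + 3*G/4)
a(l) = 2*l*(-14 + l) (a(l) = (-14 + l)*(l + l) = (-14 + l)*(2*l) = 2*l*(-14 + l))
1/(y(0) + a(8)) = 1/((¼ + (¾)*0) + 2*8*(-14 + 8)) = 1/((¼ + 0) + 2*8*(-6)) = 1/(¼ - 96) = 1/(-383/4) = -4/383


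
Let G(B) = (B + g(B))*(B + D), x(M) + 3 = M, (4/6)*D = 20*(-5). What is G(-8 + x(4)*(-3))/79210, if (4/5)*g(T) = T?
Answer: 15939/316840 ≈ 0.050306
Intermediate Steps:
D = -150 (D = 3*(20*(-5))/2 = (3/2)*(-100) = -150)
g(T) = 5*T/4
x(M) = -3 + M
G(B) = 9*B*(-150 + B)/4 (G(B) = (B + 5*B/4)*(B - 150) = (9*B/4)*(-150 + B) = 9*B*(-150 + B)/4)
G(-8 + x(4)*(-3))/79210 = (9*(-8 + (-3 + 4)*(-3))*(-150 + (-8 + (-3 + 4)*(-3)))/4)/79210 = (9*(-8 + 1*(-3))*(-150 + (-8 + 1*(-3)))/4)*(1/79210) = (9*(-8 - 3)*(-150 + (-8 - 3))/4)*(1/79210) = ((9/4)*(-11)*(-150 - 11))*(1/79210) = ((9/4)*(-11)*(-161))*(1/79210) = (15939/4)*(1/79210) = 15939/316840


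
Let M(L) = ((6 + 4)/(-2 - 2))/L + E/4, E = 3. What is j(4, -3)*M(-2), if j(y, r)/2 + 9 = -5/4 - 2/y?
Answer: -43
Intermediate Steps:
j(y, r) = -41/2 - 4/y (j(y, r) = -18 + 2*(-5/4 - 2/y) = -18 + (-5/2 - 4/y) = -41/2 - 4/y)
M(L) = 3/4 - 5/(2*L) (M(L) = ((6 + 4)/(-2 - 2))/L + 3/4 = (10/(-4))/L + 3*(1/4) = (10*(-1/4))/L + 3/4 = -5/(2*L) + 3/4 = 3/4 - 5/(2*L))
j(4, -3)*M(-2) = (-41/2 - 4/4)*((1/4)*(-10 + 3*(-2))/(-2)) = (-41/2 - 4*1/4)*((1/4)*(-1/2)*(-10 - 6)) = (-41/2 - 1)*((1/4)*(-1/2)*(-16)) = -43/2*2 = -43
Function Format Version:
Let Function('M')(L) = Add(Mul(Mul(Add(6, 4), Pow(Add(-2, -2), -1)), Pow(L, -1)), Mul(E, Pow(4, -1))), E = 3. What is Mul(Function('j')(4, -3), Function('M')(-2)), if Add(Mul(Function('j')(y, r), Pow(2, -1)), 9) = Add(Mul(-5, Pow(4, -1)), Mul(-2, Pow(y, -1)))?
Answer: -43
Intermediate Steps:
Function('j')(y, r) = Add(Rational(-41, 2), Mul(-4, Pow(y, -1))) (Function('j')(y, r) = Add(-18, Mul(2, Add(Mul(-5, Pow(4, -1)), Mul(-2, Pow(y, -1))))) = Add(-18, Mul(2, Add(Mul(-5, Rational(1, 4)), Mul(-2, Pow(y, -1))))) = Add(-18, Mul(2, Add(Rational(-5, 4), Mul(-2, Pow(y, -1))))) = Add(-18, Add(Rational(-5, 2), Mul(-4, Pow(y, -1)))) = Add(Rational(-41, 2), Mul(-4, Pow(y, -1))))
Function('M')(L) = Add(Rational(3, 4), Mul(Rational(-5, 2), Pow(L, -1))) (Function('M')(L) = Add(Mul(Mul(Add(6, 4), Pow(Add(-2, -2), -1)), Pow(L, -1)), Mul(3, Pow(4, -1))) = Add(Mul(Mul(10, Pow(-4, -1)), Pow(L, -1)), Mul(3, Rational(1, 4))) = Add(Mul(Mul(10, Rational(-1, 4)), Pow(L, -1)), Rational(3, 4)) = Add(Mul(Rational(-5, 2), Pow(L, -1)), Rational(3, 4)) = Add(Rational(3, 4), Mul(Rational(-5, 2), Pow(L, -1))))
Mul(Function('j')(4, -3), Function('M')(-2)) = Mul(Add(Rational(-41, 2), Mul(-4, Pow(4, -1))), Mul(Rational(1, 4), Pow(-2, -1), Add(-10, Mul(3, -2)))) = Mul(Add(Rational(-41, 2), Mul(-4, Rational(1, 4))), Mul(Rational(1, 4), Rational(-1, 2), Add(-10, -6))) = Mul(Add(Rational(-41, 2), -1), Mul(Rational(1, 4), Rational(-1, 2), -16)) = Mul(Rational(-43, 2), 2) = -43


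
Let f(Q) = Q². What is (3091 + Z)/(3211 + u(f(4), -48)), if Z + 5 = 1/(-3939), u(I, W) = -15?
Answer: 12155753/12589044 ≈ 0.96558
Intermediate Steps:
Z = -19696/3939 (Z = -5 + 1/(-3939) = -5 - 1/3939 = -19696/3939 ≈ -5.0003)
(3091 + Z)/(3211 + u(f(4), -48)) = (3091 - 19696/3939)/(3211 - 15) = (12155753/3939)/3196 = (12155753/3939)*(1/3196) = 12155753/12589044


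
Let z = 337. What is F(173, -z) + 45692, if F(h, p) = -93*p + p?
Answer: 76696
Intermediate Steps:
F(h, p) = -92*p
F(173, -z) + 45692 = -(-92)*337 + 45692 = -92*(-337) + 45692 = 31004 + 45692 = 76696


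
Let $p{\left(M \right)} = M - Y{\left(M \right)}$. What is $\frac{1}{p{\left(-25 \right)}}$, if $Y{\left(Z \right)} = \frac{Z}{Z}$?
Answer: $- \frac{1}{26} \approx -0.038462$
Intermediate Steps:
$Y{\left(Z \right)} = 1$
$p{\left(M \right)} = -1 + M$ ($p{\left(M \right)} = M - 1 = -1 + M$)
$\frac{1}{p{\left(-25 \right)}} = \frac{1}{-1 - 25} = \frac{1}{-26} = - \frac{1}{26}$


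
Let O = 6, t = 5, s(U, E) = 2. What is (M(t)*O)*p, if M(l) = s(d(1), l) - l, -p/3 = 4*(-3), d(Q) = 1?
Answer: -648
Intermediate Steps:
p = 36 (p = -12*(-3) = -3*(-12) = 36)
M(l) = 2 - l
(M(t)*O)*p = ((2 - 1*5)*6)*36 = ((2 - 5)*6)*36 = -3*6*36 = -18*36 = -648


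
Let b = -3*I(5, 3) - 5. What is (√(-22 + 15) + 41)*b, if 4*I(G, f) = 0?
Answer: -205 - 5*I*√7 ≈ -205.0 - 13.229*I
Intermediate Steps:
I(G, f) = 0 (I(G, f) = (¼)*0 = 0)
b = -5 (b = -3*0 - 5 = 0 - 5 = -5)
(√(-22 + 15) + 41)*b = (√(-22 + 15) + 41)*(-5) = (√(-7) + 41)*(-5) = (I*√7 + 41)*(-5) = (41 + I*√7)*(-5) = -205 - 5*I*√7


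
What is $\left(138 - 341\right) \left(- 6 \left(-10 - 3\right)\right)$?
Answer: $-15834$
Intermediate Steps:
$\left(138 - 341\right) \left(- 6 \left(-10 - 3\right)\right) = - 203 \left(\left(-6\right) \left(-13\right)\right) = \left(-203\right) 78 = -15834$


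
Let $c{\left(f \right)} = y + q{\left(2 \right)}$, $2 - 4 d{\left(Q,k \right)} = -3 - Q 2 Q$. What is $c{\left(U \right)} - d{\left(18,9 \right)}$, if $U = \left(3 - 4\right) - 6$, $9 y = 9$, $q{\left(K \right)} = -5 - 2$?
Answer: $- \frac{677}{4} \approx -169.25$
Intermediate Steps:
$q{\left(K \right)} = -7$
$y = 1$ ($y = \frac{1}{9} \cdot 9 = 1$)
$U = -7$ ($U = -1 - 6 = -7$)
$d{\left(Q,k \right)} = \frac{5}{4} + \frac{Q^{2}}{2}$ ($d{\left(Q,k \right)} = \frac{1}{2} - \frac{-3 - Q 2 Q}{4} = \frac{1}{2} - \frac{-3 - 2 Q Q}{4} = \frac{1}{2} - \frac{-3 - 2 Q^{2}}{4} = \frac{1}{2} + \left(\frac{3}{4} + \frac{Q^{2}}{2}\right) = \frac{5}{4} + \frac{Q^{2}}{2}$)
$c{\left(f \right)} = -6$ ($c{\left(f \right)} = 1 - 7 = -6$)
$c{\left(U \right)} - d{\left(18,9 \right)} = -6 - \left(\frac{5}{4} + \frac{18^{2}}{2}\right) = -6 - \left(\frac{5}{4} + \frac{1}{2} \cdot 324\right) = -6 - \left(\frac{5}{4} + 162\right) = -6 - \frac{653}{4} = - \frac{677}{4}$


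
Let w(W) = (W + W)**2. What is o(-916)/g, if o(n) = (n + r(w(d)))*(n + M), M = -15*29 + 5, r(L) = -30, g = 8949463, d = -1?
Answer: 1273316/8949463 ≈ 0.14228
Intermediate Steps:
w(W) = 4*W**2 (w(W) = (2*W)**2 = 4*W**2)
M = -430 (M = -435 + 5 = -430)
o(n) = (-430 + n)*(-30 + n) (o(n) = (n - 30)*(n - 430) = (-30 + n)*(-430 + n) = (-430 + n)*(-30 + n))
o(-916)/g = (12900 + (-916)**2 - 460*(-916))/8949463 = (12900 + 839056 + 421360)*(1/8949463) = 1273316*(1/8949463) = 1273316/8949463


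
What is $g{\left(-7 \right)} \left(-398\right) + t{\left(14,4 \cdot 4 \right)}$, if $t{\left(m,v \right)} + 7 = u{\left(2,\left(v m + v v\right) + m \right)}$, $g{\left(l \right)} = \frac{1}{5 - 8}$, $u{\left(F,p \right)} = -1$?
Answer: $\frac{374}{3} \approx 124.67$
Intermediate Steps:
$g{\left(l \right)} = - \frac{1}{3}$ ($g{\left(l \right)} = \frac{1}{-3} = - \frac{1}{3}$)
$t{\left(m,v \right)} = -8$ ($t{\left(m,v \right)} = -7 - 1 = -8$)
$g{\left(-7 \right)} \left(-398\right) + t{\left(14,4 \cdot 4 \right)} = \left(- \frac{1}{3}\right) \left(-398\right) - 8 = \frac{398}{3} - 8 = \frac{374}{3}$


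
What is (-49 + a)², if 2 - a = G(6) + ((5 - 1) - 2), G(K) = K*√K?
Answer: 2617 + 588*√6 ≈ 4057.3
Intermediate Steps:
G(K) = K^(3/2)
a = -6*√6 (a = 2 - (6^(3/2) + ((5 - 1) - 2)) = 2 - (6*√6 + (4 - 2)) = 2 - (6*√6 + 2) = 2 - (2 + 6*√6) = 2 + (-2 - 6*√6) = -6*√6 ≈ -14.697)
(-49 + a)² = (-49 - 6*√6)²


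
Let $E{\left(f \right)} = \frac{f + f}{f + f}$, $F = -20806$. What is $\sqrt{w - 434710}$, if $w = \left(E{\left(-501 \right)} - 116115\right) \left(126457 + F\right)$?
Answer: $2 i \sqrt{3066998731} \approx 1.1076 \cdot 10^{5} i$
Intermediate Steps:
$E{\left(f \right)} = 1$ ($E{\left(f \right)} = \frac{2 f}{2 f} = 2 f \frac{1}{2 f} = 1$)
$w = -12267560214$ ($w = \left(1 - 116115\right) \left(126457 - 20806\right) = \left(-116114\right) 105651 = -12267560214$)
$\sqrt{w - 434710} = \sqrt{-12267560214 - 434710} = \sqrt{-12267994924} = 2 i \sqrt{3066998731}$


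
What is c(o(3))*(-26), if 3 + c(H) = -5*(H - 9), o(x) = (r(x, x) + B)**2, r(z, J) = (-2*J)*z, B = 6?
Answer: 17628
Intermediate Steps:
r(z, J) = -2*J*z
o(x) = (6 - 2*x**2)**2 (o(x) = (-2*x*x + 6)**2 = (-2*x**2 + 6)**2 = (6 - 2*x**2)**2)
c(H) = 42 - 5*H (c(H) = -3 - 5*(H - 9) = -3 - 5*(-9 + H) = -3 + (45 - 5*H) = 42 - 5*H)
c(o(3))*(-26) = (42 - 20*(-3 + 3**2)**2)*(-26) = (42 - 20*(-3 + 9)**2)*(-26) = (42 - 20*6**2)*(-26) = (42 - 20*36)*(-26) = (42 - 5*144)*(-26) = (42 - 720)*(-26) = -678*(-26) = 17628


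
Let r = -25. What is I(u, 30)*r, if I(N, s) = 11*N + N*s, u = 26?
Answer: -26650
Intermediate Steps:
I(u, 30)*r = (26*(11 + 30))*(-25) = (26*41)*(-25) = 1066*(-25) = -26650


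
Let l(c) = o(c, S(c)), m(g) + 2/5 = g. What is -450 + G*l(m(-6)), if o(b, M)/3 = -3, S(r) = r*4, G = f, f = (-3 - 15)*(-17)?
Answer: -3204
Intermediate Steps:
f = 306 (f = -18*(-17) = 306)
G = 306
m(g) = -⅖ + g
S(r) = 4*r
o(b, M) = -9 (o(b, M) = 3*(-3) = -9)
l(c) = -9
-450 + G*l(m(-6)) = -450 + 306*(-9) = -450 - 2754 = -3204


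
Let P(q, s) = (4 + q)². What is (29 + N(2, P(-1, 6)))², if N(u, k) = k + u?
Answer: 1600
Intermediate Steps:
(29 + N(2, P(-1, 6)))² = (29 + ((4 - 1)² + 2))² = (29 + (3² + 2))² = (29 + (9 + 2))² = (29 + 11)² = 40² = 1600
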